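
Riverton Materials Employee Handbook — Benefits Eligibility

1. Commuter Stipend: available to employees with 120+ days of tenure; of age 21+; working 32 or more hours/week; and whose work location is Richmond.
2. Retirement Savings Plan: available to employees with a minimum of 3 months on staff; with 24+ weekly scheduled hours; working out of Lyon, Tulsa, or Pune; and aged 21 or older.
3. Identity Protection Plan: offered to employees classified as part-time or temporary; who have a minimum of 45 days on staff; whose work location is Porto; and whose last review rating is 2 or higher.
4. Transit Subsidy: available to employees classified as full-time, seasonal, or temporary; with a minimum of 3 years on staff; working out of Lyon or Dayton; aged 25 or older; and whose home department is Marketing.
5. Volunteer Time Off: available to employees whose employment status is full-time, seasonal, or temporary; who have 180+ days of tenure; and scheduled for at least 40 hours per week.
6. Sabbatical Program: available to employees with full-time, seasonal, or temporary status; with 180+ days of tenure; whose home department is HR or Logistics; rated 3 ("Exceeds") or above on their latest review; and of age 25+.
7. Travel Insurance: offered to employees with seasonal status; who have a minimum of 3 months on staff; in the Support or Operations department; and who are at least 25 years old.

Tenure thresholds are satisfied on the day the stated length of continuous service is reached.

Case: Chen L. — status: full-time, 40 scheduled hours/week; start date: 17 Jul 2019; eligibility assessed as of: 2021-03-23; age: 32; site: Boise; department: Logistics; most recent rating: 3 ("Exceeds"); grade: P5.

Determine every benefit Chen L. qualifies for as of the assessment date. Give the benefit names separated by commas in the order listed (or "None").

Volunteer Time Off, Sabbatical Program

Service from 17 Jul 2019 to 2021-03-23: 615 days.
Commuter Stipend — service 615 days ≥ 120 days ✓; age 32 ≥ 21 ✓; 40 hrs/wk ≥ 32 ✓; site Boise ✗ (not Richmond) → not eligible.
Retirement Savings Plan — service 615 days ≥ 3 months (≈90 days) ✓; 40 hrs/wk ≥ 24 ✓; site Boise ✗ (not Lyon, Tulsa, or Pune) → not eligible.
Identity Protection Plan — status full-time ✗ (requires part-time or temporary) → not eligible.
Transit Subsidy — status full-time ✓; service 615 days < 3 years (≈1095 days) ✗ → not eligible.
Volunteer Time Off — status full-time ✓; service 615 days ≥ 180 days ✓; 40 hrs/wk ≥ 40 ✓ → eligible.
Sabbatical Program — status full-time ✓; service 615 days ≥ 180 days ✓; dept Logistics ✓; rating 3 ≥ 3 ✓; age 32 ≥ 25 ✓ → eligible.
Travel Insurance — status full-time ✗ (requires seasonal) → not eligible.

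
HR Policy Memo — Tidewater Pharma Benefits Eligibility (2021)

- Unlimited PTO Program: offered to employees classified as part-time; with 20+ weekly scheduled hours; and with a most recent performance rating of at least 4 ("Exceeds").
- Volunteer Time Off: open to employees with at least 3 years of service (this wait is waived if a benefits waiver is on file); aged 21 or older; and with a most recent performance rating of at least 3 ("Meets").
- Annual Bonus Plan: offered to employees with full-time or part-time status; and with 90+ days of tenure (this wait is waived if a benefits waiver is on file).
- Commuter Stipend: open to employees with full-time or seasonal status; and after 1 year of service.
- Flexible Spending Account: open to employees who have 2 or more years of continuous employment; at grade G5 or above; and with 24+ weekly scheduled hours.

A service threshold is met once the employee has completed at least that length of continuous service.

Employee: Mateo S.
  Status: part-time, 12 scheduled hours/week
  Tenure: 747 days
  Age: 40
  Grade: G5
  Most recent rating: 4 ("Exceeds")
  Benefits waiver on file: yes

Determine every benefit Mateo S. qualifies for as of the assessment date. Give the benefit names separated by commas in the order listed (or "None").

Unlimited PTO Program — status part-time ✓; 12 hrs/wk < 20 ✗ → not eligible.
Volunteer Time Off — benefits waiver on file ✓; age 40 ≥ 21 ✓; rating 4 ≥ 3 ✓ → eligible.
Annual Bonus Plan — status part-time ✓; benefits waiver on file ✓ → eligible.
Commuter Stipend — status part-time ✗ (requires full-time or seasonal) → not eligible.
Flexible Spending Account — service 747 days ≥ 2 years (≈730 days) ✓; grade G5 ≥ G5 ✓; 12 hrs/wk < 24 ✗ → not eligible.

Volunteer Time Off, Annual Bonus Plan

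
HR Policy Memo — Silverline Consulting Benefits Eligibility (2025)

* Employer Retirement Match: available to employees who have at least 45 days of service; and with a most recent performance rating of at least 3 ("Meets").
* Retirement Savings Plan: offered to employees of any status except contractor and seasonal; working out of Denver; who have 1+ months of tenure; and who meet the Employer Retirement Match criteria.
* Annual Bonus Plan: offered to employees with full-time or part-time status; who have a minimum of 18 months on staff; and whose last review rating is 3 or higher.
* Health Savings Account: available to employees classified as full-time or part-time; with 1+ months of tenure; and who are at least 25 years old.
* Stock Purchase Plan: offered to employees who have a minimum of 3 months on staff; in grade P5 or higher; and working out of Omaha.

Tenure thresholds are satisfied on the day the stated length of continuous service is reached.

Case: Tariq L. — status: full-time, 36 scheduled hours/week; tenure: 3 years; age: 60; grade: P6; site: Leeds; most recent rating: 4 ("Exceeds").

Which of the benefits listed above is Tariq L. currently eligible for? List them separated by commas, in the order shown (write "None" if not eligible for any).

Employer Retirement Match — service 3 years ≥ 45 days ✓; rating 4 ≥ 3 ✓ → eligible.
Retirement Savings Plan — status full-time ✓ (not excluded); site Leeds ✗ (not Denver) → not eligible.
Annual Bonus Plan — status full-time ✓; service 3 years ≥ 18 months (≈540 days) ✓; rating 4 ≥ 3 ✓ → eligible.
Health Savings Account — status full-time ✓; service 3 years ≥ 1 month (≈30 days) ✓; age 60 ≥ 25 ✓ → eligible.
Stock Purchase Plan — service 3 years ≥ 3 months (≈90 days) ✓; grade P6 ≥ P5 ✓; site Leeds ✗ (not Omaha) → not eligible.

Employer Retirement Match, Annual Bonus Plan, Health Savings Account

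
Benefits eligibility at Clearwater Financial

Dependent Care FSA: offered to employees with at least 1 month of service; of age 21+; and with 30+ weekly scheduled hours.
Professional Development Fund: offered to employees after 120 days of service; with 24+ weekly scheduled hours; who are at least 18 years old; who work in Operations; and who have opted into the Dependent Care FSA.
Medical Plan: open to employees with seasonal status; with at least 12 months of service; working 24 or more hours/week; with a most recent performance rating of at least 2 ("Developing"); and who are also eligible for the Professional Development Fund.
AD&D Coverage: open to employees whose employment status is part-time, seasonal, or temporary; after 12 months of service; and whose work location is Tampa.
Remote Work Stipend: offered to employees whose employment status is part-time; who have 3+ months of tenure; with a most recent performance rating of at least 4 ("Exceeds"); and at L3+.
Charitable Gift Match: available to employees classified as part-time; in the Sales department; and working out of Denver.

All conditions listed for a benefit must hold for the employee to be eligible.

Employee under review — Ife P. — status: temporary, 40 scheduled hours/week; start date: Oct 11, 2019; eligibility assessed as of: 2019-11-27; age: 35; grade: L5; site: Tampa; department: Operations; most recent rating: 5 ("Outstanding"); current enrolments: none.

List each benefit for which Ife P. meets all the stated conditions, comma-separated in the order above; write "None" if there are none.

Dependent Care FSA

Service from Oct 11, 2019 to 2019-11-27: 47 days.
Dependent Care FSA — service 47 days ≥ 1 month (≈30 days) ✓; age 35 ≥ 21 ✓; 40 hrs/wk ≥ 30 ✓ → eligible.
Professional Development Fund — service 47 days < 120 days ✗ → not eligible.
Medical Plan — status temporary ✗ (requires seasonal) → not eligible.
AD&D Coverage — status temporary ✓; service 47 days < 12 months (≈360 days) ✗ → not eligible.
Remote Work Stipend — status temporary ✗ (requires part-time) → not eligible.
Charitable Gift Match — status temporary ✗ (requires part-time) → not eligible.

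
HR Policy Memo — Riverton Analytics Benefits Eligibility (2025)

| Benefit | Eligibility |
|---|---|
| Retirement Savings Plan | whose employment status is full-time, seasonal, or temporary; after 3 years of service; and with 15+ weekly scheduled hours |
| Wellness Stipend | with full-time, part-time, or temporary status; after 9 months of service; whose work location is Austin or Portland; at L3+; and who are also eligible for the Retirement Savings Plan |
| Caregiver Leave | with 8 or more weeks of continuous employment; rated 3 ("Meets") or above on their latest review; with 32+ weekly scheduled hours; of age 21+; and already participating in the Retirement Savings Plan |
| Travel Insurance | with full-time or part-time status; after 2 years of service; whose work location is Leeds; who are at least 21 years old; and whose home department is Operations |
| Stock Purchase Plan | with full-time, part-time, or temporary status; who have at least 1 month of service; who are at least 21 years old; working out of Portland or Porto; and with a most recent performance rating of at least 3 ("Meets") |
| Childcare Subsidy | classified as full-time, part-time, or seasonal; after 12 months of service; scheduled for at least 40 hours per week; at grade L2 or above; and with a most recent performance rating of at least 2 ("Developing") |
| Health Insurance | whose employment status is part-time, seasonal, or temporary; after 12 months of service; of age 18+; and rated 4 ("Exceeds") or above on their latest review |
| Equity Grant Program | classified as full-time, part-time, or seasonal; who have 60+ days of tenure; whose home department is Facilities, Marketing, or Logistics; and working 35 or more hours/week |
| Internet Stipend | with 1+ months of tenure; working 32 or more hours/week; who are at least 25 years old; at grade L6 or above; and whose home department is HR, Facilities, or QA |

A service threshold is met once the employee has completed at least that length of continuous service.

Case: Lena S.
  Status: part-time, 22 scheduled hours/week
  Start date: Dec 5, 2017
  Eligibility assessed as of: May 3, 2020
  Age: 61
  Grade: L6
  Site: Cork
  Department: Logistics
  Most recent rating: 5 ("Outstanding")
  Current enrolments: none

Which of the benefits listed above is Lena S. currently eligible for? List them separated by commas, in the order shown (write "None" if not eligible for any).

Service from Dec 5, 2017 to May 3, 2020: 880 days.
Retirement Savings Plan — status part-time ✗ (requires full-time, seasonal, or temporary) → not eligible.
Wellness Stipend — status part-time ✓; service 880 days ≥ 9 months (≈270 days) ✓; site Cork ✗ (not Austin or Portland) → not eligible.
Caregiver Leave — service 880 days ≥ 8 weeks (≈56 days) ✓; rating 5 ≥ 3 ✓; 22 hrs/wk < 32 ✗ → not eligible.
Travel Insurance — status part-time ✓; service 880 days ≥ 2 years (≈730 days) ✓; site Cork ✗ (not Leeds) → not eligible.
Stock Purchase Plan — status part-time ✓; service 880 days ≥ 1 month (≈30 days) ✓; age 61 ≥ 21 ✓; site Cork ✗ (not Portland or Porto) → not eligible.
Childcare Subsidy — status part-time ✓; service 880 days ≥ 12 months (≈360 days) ✓; 22 hrs/wk < 40 ✗ → not eligible.
Health Insurance — status part-time ✓; service 880 days ≥ 12 months (≈360 days) ✓; age 61 ≥ 18 ✓; rating 5 ≥ 4 ✓ → eligible.
Equity Grant Program — status part-time ✓; service 880 days ≥ 60 days ✓; dept Logistics ✓; 22 hrs/wk < 35 ✗ → not eligible.
Internet Stipend — service 880 days ≥ 1 month (≈30 days) ✓; 22 hrs/wk < 32 ✗ → not eligible.

Health Insurance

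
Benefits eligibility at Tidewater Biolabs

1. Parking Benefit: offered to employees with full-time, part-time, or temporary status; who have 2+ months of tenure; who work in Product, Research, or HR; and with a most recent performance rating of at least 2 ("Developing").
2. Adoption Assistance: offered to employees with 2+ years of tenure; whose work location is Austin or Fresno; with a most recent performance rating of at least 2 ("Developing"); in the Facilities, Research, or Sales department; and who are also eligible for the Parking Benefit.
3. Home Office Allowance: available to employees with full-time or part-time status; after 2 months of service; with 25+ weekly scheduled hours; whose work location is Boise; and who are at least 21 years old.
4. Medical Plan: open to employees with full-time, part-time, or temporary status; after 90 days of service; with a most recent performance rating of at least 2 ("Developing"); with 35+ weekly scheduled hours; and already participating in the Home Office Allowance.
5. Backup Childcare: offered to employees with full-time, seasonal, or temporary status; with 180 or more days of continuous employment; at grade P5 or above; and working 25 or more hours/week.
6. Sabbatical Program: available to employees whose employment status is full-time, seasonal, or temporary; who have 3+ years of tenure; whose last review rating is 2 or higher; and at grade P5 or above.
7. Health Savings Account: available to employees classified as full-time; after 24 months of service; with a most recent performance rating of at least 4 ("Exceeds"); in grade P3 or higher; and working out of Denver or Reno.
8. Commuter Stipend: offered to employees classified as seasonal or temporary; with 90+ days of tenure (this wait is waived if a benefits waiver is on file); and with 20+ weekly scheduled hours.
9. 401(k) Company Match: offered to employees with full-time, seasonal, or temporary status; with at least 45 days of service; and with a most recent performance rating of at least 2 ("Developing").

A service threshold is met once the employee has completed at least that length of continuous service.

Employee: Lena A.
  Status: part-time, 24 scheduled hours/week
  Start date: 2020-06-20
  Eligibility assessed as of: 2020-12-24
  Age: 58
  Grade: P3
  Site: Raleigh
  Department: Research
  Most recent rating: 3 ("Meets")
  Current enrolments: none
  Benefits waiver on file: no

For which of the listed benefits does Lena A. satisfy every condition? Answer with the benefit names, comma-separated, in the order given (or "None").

Service from 2020-06-20 to 2020-12-24: 187 days.
Parking Benefit — status part-time ✓; service 187 days ≥ 2 months (≈60 days) ✓; dept Research ✓; rating 3 ≥ 2 ✓ → eligible.
Adoption Assistance — service 187 days < 2 years (≈730 days) ✗ → not eligible.
Home Office Allowance — status part-time ✓; service 187 days ≥ 2 months (≈60 days) ✓; 24 hrs/wk < 25 ✗ → not eligible.
Medical Plan — status part-time ✓; service 187 days ≥ 90 days ✓; rating 3 ≥ 2 ✓; 24 hrs/wk < 35 ✗ → not eligible.
Backup Childcare — status part-time ✗ (requires full-time, seasonal, or temporary) → not eligible.
Sabbatical Program — status part-time ✗ (requires full-time, seasonal, or temporary) → not eligible.
Health Savings Account — status part-time ✗ (requires full-time) → not eligible.
Commuter Stipend — status part-time ✗ (requires seasonal or temporary) → not eligible.
401(k) Company Match — status part-time ✗ (requires full-time, seasonal, or temporary) → not eligible.

Parking Benefit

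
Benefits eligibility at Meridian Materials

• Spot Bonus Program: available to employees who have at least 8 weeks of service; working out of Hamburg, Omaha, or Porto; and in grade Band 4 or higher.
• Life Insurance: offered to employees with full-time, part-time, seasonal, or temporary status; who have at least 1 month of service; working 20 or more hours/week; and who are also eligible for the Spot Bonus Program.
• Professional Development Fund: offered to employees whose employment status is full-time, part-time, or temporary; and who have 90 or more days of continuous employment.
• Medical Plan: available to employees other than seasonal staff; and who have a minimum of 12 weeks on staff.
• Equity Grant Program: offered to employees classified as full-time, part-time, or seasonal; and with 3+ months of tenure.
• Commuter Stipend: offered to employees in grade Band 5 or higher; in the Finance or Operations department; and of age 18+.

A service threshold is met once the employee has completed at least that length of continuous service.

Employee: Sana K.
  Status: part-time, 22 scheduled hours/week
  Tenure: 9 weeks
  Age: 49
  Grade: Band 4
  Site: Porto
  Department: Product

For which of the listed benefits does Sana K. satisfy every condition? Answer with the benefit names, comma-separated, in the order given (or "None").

Spot Bonus Program — service 9 weeks ≥ 8 weeks ✓; site Porto ✓; grade Band 4 ≥ Band 4 ✓ → eligible.
Life Insurance — status part-time ✓; service 9 weeks ≥ 1 month (≈30 days) ✓; 22 hrs/wk ≥ 20 ✓; eligible for Spot Bonus Program ✓ → eligible.
Professional Development Fund — status part-time ✓; service 9 weeks < 90 days ✗ → not eligible.
Medical Plan — status part-time ✓ (not excluded); service 9 weeks < 12 weeks ✗ → not eligible.
Equity Grant Program — status part-time ✓; service 9 weeks < 3 months (≈90 days) ✗ → not eligible.
Commuter Stipend — grade Band 4 < Band 5 ✗ → not eligible.

Spot Bonus Program, Life Insurance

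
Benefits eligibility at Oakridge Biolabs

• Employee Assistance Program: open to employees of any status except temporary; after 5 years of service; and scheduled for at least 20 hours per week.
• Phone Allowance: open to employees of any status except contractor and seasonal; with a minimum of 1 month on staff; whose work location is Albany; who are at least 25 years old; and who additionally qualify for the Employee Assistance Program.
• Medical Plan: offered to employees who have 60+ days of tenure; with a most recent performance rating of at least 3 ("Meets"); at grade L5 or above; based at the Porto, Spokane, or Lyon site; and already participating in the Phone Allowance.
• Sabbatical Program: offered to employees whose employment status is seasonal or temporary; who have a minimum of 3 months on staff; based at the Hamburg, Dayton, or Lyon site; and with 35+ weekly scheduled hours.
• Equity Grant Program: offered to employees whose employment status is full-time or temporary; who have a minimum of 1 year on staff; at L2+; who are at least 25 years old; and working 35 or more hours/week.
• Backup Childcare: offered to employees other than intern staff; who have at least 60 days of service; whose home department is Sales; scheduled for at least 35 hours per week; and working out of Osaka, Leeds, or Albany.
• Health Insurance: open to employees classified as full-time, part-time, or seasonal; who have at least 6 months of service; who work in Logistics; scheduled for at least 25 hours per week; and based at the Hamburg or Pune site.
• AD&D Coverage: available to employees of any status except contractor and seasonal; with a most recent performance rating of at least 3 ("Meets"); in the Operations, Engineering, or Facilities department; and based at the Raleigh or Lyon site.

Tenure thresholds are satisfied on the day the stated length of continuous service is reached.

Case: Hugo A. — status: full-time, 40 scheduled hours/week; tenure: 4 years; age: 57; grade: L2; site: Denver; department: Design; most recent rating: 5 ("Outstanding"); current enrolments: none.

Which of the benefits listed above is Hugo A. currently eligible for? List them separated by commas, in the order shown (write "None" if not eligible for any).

Equity Grant Program

Employee Assistance Program — status full-time ✓ (not excluded); service 4 years < 5 years ✗ → not eligible.
Phone Allowance — status full-time ✓ (not excluded); service 4 years ≥ 1 month (≈30 days) ✓; site Denver ✗ (not Albany) → not eligible.
Medical Plan — service 4 years ≥ 60 days ✓; rating 5 ≥ 3 ✓; grade L2 < L5 ✗ → not eligible.
Sabbatical Program — status full-time ✗ (requires seasonal or temporary) → not eligible.
Equity Grant Program — status full-time ✓; service 4 years ≥ 1 year ✓; grade L2 ≥ L2 ✓; age 57 ≥ 25 ✓; 40 hrs/wk ≥ 35 ✓ → eligible.
Backup Childcare — status full-time ✓ (not excluded); service 4 years ≥ 60 days ✓; dept Design ✗ → not eligible.
Health Insurance — status full-time ✓; service 4 years ≥ 6 months (≈180 days) ✓; dept Design ✗ → not eligible.
AD&D Coverage — status full-time ✓ (not excluded); rating 5 ≥ 3 ✓; dept Design ✗ → not eligible.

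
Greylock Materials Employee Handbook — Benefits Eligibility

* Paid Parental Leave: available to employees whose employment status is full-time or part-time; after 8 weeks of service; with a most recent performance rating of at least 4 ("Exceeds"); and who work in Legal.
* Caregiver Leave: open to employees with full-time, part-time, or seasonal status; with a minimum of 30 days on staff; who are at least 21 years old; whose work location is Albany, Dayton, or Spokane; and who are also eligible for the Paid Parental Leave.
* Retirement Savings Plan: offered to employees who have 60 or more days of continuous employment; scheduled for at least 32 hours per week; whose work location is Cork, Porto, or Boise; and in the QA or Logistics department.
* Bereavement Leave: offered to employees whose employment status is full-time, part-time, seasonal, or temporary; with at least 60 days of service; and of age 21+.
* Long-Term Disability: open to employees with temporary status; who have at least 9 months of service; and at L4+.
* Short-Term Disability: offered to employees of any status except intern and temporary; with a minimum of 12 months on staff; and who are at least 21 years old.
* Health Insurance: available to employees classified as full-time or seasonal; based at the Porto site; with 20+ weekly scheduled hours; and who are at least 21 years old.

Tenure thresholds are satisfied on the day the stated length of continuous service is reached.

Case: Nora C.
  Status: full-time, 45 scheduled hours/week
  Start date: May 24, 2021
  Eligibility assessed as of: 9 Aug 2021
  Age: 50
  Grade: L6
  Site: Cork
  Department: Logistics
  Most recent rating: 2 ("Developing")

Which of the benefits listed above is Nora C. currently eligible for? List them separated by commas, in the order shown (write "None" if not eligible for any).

Retirement Savings Plan, Bereavement Leave

Service from May 24, 2021 to 9 Aug 2021: 77 days.
Paid Parental Leave — status full-time ✓; service 77 days ≥ 8 weeks (≈56 days) ✓; rating 2 < 4 ✗ → not eligible.
Caregiver Leave — status full-time ✓; service 77 days ≥ 30 days ✓; age 50 ≥ 21 ✓; site Cork ✗ (not Albany, Dayton, or Spokane) → not eligible.
Retirement Savings Plan — service 77 days ≥ 60 days ✓; 45 hrs/wk ≥ 32 ✓; site Cork ✓; dept Logistics ✓ → eligible.
Bereavement Leave — status full-time ✓; service 77 days ≥ 60 days ✓; age 50 ≥ 21 ✓ → eligible.
Long-Term Disability — status full-time ✗ (requires temporary) → not eligible.
Short-Term Disability — status full-time ✓ (not excluded); service 77 days < 12 months (≈360 days) ✗ → not eligible.
Health Insurance — status full-time ✓; site Cork ✗ (not Porto) → not eligible.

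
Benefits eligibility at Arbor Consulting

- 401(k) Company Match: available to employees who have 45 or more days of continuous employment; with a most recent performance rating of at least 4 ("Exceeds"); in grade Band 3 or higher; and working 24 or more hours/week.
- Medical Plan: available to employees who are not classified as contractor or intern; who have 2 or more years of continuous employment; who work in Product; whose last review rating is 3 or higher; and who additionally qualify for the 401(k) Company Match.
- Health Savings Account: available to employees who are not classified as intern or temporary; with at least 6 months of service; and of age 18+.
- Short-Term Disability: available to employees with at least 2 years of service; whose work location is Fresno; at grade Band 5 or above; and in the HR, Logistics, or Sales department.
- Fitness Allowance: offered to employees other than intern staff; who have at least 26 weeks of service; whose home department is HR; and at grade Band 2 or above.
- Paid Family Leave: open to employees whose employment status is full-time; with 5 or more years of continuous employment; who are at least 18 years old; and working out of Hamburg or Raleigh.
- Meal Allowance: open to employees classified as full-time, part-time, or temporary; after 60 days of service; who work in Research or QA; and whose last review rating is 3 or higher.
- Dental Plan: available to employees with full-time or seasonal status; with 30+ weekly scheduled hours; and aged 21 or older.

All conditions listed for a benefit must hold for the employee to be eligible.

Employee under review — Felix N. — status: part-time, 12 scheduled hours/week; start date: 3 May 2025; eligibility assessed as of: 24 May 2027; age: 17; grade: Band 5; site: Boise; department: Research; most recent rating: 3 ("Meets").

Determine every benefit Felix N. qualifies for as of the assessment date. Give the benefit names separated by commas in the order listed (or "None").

Service from 3 May 2025 to 24 May 2027: 751 days.
401(k) Company Match — service 751 days ≥ 45 days ✓; rating 3 < 4 ✗ → not eligible.
Medical Plan — status part-time ✓ (not excluded); service 751 days ≥ 2 years (≈730 days) ✓; dept Research ✗ → not eligible.
Health Savings Account — status part-time ✓ (not excluded); service 751 days ≥ 6 months (≈180 days) ✓; age 17 < 18 ✗ → not eligible.
Short-Term Disability — service 751 days ≥ 2 years (≈730 days) ✓; site Boise ✗ (not Fresno) → not eligible.
Fitness Allowance — status part-time ✓ (not excluded); service 751 days ≥ 26 weeks (≈182 days) ✓; dept Research ✗ → not eligible.
Paid Family Leave — status part-time ✗ (requires full-time) → not eligible.
Meal Allowance — status part-time ✓; service 751 days ≥ 60 days ✓; dept Research ✓; rating 3 ≥ 3 ✓ → eligible.
Dental Plan — status part-time ✗ (requires full-time or seasonal) → not eligible.

Meal Allowance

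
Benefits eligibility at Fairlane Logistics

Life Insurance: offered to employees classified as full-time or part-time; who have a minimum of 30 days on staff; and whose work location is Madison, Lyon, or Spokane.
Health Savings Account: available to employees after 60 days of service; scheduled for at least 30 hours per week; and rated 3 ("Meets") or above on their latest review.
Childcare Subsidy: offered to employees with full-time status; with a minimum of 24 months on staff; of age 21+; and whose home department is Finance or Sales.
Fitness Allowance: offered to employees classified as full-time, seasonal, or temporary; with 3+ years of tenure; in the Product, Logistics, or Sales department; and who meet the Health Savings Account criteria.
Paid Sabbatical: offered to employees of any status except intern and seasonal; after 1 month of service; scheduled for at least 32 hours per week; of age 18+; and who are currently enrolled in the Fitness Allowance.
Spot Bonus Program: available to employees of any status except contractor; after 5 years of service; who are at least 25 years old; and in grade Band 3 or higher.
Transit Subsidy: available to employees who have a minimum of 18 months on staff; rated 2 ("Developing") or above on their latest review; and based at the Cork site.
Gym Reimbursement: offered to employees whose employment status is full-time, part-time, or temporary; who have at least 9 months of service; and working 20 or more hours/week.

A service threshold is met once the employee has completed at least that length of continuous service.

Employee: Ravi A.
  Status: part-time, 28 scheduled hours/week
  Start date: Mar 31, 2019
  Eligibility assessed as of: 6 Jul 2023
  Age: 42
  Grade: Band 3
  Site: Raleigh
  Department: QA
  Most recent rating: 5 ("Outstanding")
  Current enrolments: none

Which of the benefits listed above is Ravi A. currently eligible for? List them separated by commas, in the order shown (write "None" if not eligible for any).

Service from Mar 31, 2019 to 6 Jul 2023: 1558 days.
Life Insurance — status part-time ✓; service 1558 days ≥ 30 days ✓; site Raleigh ✗ (not Madison, Lyon, or Spokane) → not eligible.
Health Savings Account — service 1558 days ≥ 60 days ✓; 28 hrs/wk < 30 ✗ → not eligible.
Childcare Subsidy — status part-time ✗ (requires full-time) → not eligible.
Fitness Allowance — status part-time ✗ (requires full-time, seasonal, or temporary) → not eligible.
Paid Sabbatical — status part-time ✓ (not excluded); service 1558 days ≥ 1 month (≈30 days) ✓; 28 hrs/wk < 32 ✗ → not eligible.
Spot Bonus Program — status part-time ✓ (not excluded); service 1558 days < 5 years (≈1825 days) ✗ → not eligible.
Transit Subsidy — service 1558 days ≥ 18 months (≈540 days) ✓; rating 5 ≥ 2 ✓; site Raleigh ✗ (not Cork) → not eligible.
Gym Reimbursement — status part-time ✓; service 1558 days ≥ 9 months (≈270 days) ✓; 28 hrs/wk ≥ 20 ✓ → eligible.

Gym Reimbursement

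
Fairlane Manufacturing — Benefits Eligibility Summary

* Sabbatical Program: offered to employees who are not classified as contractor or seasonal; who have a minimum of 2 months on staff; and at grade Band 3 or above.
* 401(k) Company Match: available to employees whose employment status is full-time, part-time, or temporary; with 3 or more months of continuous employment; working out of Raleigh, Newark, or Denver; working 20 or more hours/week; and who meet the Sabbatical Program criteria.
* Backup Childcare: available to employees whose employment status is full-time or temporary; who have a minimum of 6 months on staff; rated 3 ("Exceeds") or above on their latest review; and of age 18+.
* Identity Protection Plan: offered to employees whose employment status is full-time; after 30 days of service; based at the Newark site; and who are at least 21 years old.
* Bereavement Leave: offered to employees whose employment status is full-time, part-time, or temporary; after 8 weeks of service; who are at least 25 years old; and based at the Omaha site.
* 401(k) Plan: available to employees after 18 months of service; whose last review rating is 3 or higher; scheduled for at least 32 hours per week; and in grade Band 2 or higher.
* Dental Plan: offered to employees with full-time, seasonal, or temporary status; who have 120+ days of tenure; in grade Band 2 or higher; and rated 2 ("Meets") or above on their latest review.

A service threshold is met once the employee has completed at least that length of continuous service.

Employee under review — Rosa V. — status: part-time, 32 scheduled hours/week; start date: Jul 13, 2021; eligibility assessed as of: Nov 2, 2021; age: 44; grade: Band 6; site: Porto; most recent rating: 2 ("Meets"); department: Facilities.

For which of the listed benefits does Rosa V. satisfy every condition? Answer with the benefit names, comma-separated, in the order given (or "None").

Sabbatical Program

Service from Jul 13, 2021 to Nov 2, 2021: 112 days.
Sabbatical Program — status part-time ✓ (not excluded); service 112 days ≥ 2 months (≈60 days) ✓; grade Band 6 ≥ Band 3 ✓ → eligible.
401(k) Company Match — status part-time ✓; service 112 days ≥ 3 months (≈90 days) ✓; site Porto ✗ (not Raleigh, Newark, or Denver) → not eligible.
Backup Childcare — status part-time ✗ (requires full-time or temporary) → not eligible.
Identity Protection Plan — status part-time ✗ (requires full-time) → not eligible.
Bereavement Leave — status part-time ✓; service 112 days ≥ 8 weeks (≈56 days) ✓; age 44 ≥ 25 ✓; site Porto ✗ (not Omaha) → not eligible.
401(k) Plan — service 112 days < 18 months (≈540 days) ✗ → not eligible.
Dental Plan — status part-time ✗ (requires full-time, seasonal, or temporary) → not eligible.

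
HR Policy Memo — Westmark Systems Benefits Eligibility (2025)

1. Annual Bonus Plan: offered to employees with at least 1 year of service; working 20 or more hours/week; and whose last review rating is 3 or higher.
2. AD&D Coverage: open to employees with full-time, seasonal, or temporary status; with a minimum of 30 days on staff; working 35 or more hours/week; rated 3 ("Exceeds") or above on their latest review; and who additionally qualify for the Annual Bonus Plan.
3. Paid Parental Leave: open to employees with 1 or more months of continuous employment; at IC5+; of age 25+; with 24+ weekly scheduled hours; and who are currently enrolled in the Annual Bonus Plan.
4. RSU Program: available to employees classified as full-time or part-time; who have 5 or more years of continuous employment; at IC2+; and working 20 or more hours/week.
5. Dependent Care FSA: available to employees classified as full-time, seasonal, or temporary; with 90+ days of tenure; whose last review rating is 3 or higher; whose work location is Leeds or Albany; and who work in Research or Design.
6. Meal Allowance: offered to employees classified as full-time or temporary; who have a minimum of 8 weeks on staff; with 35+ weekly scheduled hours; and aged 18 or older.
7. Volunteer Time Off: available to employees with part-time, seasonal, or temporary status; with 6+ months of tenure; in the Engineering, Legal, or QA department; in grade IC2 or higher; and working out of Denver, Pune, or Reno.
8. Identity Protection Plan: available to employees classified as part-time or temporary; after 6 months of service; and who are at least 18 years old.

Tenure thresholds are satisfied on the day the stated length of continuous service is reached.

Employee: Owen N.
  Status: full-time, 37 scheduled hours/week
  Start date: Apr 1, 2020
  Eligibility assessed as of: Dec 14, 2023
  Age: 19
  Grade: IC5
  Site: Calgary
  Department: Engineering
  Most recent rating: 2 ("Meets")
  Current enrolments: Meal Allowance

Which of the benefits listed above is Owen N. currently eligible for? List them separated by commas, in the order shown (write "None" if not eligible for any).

Meal Allowance

Service from Apr 1, 2020 to Dec 14, 2023: 1352 days.
Annual Bonus Plan — service 1352 days ≥ 1 year (≈365 days) ✓; 37 hrs/wk ≥ 20 ✓; rating 2 < 3 ✗ → not eligible.
AD&D Coverage — status full-time ✓; service 1352 days ≥ 30 days ✓; 37 hrs/wk ≥ 35 ✓; rating 2 < 3 ✗ → not eligible.
Paid Parental Leave — service 1352 days ≥ 1 month (≈30 days) ✓; grade IC5 ≥ IC5 ✓; age 19 < 25 ✗ → not eligible.
RSU Program — status full-time ✓; service 1352 days < 5 years (≈1825 days) ✗ → not eligible.
Dependent Care FSA — status full-time ✓; service 1352 days ≥ 90 days ✓; rating 2 < 3 ✗ → not eligible.
Meal Allowance — status full-time ✓; service 1352 days ≥ 8 weeks (≈56 days) ✓; 37 hrs/wk ≥ 35 ✓; age 19 ≥ 18 ✓ → eligible.
Volunteer Time Off — status full-time ✗ (requires part-time, seasonal, or temporary) → not eligible.
Identity Protection Plan — status full-time ✗ (requires part-time or temporary) → not eligible.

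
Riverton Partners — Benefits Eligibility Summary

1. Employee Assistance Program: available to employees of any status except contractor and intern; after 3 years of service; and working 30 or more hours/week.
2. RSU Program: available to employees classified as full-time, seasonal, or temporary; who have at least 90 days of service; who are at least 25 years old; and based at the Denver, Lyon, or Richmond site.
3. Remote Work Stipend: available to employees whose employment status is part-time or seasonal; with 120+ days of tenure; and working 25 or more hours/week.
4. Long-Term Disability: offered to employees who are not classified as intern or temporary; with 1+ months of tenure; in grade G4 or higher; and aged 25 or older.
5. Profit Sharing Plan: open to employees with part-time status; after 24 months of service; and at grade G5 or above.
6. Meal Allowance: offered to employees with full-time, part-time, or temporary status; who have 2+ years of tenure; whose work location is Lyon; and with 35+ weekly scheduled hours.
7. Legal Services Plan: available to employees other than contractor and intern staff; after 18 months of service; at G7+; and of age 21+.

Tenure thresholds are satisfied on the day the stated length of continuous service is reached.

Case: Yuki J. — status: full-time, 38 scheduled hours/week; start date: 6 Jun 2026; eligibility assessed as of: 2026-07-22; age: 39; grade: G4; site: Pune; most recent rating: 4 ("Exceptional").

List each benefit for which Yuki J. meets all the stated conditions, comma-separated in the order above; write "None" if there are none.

Service from 6 Jun 2026 to 2026-07-22: 46 days.
Employee Assistance Program — status full-time ✓ (not excluded); service 46 days < 3 years (≈1095 days) ✗ → not eligible.
RSU Program — status full-time ✓; service 46 days < 90 days ✗ → not eligible.
Remote Work Stipend — status full-time ✗ (requires part-time or seasonal) → not eligible.
Long-Term Disability — status full-time ✓ (not excluded); service 46 days ≥ 1 month (≈30 days) ✓; grade G4 ≥ G4 ✓; age 39 ≥ 25 ✓ → eligible.
Profit Sharing Plan — status full-time ✗ (requires part-time) → not eligible.
Meal Allowance — status full-time ✓; service 46 days < 2 years (≈730 days) ✗ → not eligible.
Legal Services Plan — status full-time ✓ (not excluded); service 46 days < 18 months (≈540 days) ✗ → not eligible.

Long-Term Disability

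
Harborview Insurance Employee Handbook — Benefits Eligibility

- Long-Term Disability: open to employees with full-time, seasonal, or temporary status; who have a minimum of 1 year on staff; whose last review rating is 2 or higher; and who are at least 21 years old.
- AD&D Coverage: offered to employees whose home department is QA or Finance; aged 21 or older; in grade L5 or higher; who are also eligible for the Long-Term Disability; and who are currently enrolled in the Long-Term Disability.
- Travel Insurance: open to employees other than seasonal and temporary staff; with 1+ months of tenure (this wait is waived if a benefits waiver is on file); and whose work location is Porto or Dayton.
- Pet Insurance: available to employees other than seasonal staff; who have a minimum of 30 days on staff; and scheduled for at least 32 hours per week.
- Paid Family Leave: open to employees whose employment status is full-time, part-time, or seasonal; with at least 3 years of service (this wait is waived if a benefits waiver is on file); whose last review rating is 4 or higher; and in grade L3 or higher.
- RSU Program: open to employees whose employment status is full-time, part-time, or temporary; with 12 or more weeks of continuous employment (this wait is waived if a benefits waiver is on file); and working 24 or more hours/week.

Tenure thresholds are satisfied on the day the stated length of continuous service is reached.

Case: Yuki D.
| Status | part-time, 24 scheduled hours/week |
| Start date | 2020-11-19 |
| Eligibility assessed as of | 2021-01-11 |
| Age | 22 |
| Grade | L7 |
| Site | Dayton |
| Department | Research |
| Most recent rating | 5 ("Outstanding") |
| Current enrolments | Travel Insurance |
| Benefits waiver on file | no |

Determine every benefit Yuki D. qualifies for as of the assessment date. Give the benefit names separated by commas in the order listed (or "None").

Travel Insurance

Service from 2020-11-19 to 2021-01-11: 53 days.
Long-Term Disability — status part-time ✗ (requires full-time, seasonal, or temporary) → not eligible.
AD&D Coverage — dept Research ✗ → not eligible.
Travel Insurance — status part-time ✓ (not excluded); no waiver, service 53 days ≥ 1 month (≈30 days) ✓; site Dayton ✓ → eligible.
Pet Insurance — status part-time ✓ (not excluded); service 53 days ≥ 30 days ✓; 24 hrs/wk < 32 ✗ → not eligible.
Paid Family Leave — status part-time ✓; no waiver, service 53 days < 3 years (≈1095 days) ✗ → not eligible.
RSU Program — status part-time ✓; no waiver, service 53 days < 12 weeks (≈84 days) ✗ → not eligible.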